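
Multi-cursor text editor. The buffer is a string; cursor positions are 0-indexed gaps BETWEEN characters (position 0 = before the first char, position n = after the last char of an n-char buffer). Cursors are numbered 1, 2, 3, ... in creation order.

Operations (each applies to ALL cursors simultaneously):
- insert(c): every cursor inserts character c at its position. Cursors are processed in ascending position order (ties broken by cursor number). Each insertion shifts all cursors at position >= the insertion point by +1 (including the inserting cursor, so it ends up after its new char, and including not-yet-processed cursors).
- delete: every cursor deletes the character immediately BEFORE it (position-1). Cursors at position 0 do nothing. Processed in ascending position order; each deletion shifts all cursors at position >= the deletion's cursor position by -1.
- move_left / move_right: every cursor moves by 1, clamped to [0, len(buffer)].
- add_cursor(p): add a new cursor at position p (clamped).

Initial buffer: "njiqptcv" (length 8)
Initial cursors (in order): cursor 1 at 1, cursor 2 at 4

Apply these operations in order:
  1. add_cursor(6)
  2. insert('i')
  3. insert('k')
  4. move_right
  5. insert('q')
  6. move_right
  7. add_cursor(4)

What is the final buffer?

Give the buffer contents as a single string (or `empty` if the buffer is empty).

After op 1 (add_cursor(6)): buffer="njiqptcv" (len 8), cursors c1@1 c2@4 c3@6, authorship ........
After op 2 (insert('i')): buffer="nijiqipticv" (len 11), cursors c1@2 c2@6 c3@9, authorship .1...2..3..
After op 3 (insert('k')): buffer="nikjiqikptikcv" (len 14), cursors c1@3 c2@8 c3@12, authorship .11...22..33..
After op 4 (move_right): buffer="nikjiqikptikcv" (len 14), cursors c1@4 c2@9 c3@13, authorship .11...22..33..
After op 5 (insert('q')): buffer="nikjqiqikpqtikcqv" (len 17), cursors c1@5 c2@11 c3@16, authorship .11.1..22.2.33.3.
After op 6 (move_right): buffer="nikjqiqikpqtikcqv" (len 17), cursors c1@6 c2@12 c3@17, authorship .11.1..22.2.33.3.
After op 7 (add_cursor(4)): buffer="nikjqiqikpqtikcqv" (len 17), cursors c4@4 c1@6 c2@12 c3@17, authorship .11.1..22.2.33.3.

Answer: nikjqiqikpqtikcqv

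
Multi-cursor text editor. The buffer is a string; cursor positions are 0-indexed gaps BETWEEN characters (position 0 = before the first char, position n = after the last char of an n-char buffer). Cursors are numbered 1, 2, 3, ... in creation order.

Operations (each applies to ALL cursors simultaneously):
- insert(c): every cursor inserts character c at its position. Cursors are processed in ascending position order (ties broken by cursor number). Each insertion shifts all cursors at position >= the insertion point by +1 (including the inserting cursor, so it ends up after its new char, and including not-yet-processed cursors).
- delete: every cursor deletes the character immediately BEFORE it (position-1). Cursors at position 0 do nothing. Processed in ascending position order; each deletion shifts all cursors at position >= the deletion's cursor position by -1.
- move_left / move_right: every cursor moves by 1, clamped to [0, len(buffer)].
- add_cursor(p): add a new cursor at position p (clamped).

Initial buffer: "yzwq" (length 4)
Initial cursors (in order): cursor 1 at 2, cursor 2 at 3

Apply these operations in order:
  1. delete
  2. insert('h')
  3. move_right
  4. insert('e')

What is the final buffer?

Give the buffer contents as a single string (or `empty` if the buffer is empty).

Answer: yhhqee

Derivation:
After op 1 (delete): buffer="yq" (len 2), cursors c1@1 c2@1, authorship ..
After op 2 (insert('h')): buffer="yhhq" (len 4), cursors c1@3 c2@3, authorship .12.
After op 3 (move_right): buffer="yhhq" (len 4), cursors c1@4 c2@4, authorship .12.
After op 4 (insert('e')): buffer="yhhqee" (len 6), cursors c1@6 c2@6, authorship .12.12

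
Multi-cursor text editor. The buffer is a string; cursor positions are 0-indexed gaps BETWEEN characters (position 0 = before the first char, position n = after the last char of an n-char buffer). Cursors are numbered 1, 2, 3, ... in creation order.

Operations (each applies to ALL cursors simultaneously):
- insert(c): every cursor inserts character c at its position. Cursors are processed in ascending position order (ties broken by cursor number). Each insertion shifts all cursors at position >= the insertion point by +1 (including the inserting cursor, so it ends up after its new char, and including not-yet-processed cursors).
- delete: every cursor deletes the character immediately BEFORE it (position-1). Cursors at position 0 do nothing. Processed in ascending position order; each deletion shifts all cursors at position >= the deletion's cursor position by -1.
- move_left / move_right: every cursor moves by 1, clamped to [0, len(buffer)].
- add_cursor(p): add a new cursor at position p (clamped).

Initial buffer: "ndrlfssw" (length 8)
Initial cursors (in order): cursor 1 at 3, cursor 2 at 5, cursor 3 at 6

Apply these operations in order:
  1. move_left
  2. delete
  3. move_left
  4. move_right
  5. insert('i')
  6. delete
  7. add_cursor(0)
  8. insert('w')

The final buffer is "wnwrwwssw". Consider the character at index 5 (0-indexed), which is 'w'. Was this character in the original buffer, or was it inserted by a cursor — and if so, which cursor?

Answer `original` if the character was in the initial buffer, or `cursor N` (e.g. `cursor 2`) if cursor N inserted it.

Answer: cursor 3

Derivation:
After op 1 (move_left): buffer="ndrlfssw" (len 8), cursors c1@2 c2@4 c3@5, authorship ........
After op 2 (delete): buffer="nrssw" (len 5), cursors c1@1 c2@2 c3@2, authorship .....
After op 3 (move_left): buffer="nrssw" (len 5), cursors c1@0 c2@1 c3@1, authorship .....
After op 4 (move_right): buffer="nrssw" (len 5), cursors c1@1 c2@2 c3@2, authorship .....
After op 5 (insert('i')): buffer="niriissw" (len 8), cursors c1@2 c2@5 c3@5, authorship .1.23...
After op 6 (delete): buffer="nrssw" (len 5), cursors c1@1 c2@2 c3@2, authorship .....
After op 7 (add_cursor(0)): buffer="nrssw" (len 5), cursors c4@0 c1@1 c2@2 c3@2, authorship .....
After op 8 (insert('w')): buffer="wnwrwwssw" (len 9), cursors c4@1 c1@3 c2@6 c3@6, authorship 4.1.23...
Authorship (.=original, N=cursor N): 4 . 1 . 2 3 . . .
Index 5: author = 3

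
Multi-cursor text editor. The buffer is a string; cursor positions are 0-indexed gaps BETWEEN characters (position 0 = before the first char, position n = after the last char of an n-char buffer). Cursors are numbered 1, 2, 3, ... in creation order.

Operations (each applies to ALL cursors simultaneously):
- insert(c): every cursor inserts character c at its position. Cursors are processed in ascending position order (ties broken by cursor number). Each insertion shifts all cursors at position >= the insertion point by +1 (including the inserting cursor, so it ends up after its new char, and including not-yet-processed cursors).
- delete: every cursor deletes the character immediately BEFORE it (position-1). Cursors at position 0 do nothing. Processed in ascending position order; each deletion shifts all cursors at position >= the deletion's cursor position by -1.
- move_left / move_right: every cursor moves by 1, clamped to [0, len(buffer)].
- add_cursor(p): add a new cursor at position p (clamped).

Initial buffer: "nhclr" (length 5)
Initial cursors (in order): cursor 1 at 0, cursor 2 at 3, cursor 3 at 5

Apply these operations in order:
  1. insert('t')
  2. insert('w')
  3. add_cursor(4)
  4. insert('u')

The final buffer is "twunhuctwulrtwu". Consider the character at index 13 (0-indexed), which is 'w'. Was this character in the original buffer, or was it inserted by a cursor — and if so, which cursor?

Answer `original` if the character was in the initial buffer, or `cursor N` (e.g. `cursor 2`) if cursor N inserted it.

After op 1 (insert('t')): buffer="tnhctlrt" (len 8), cursors c1@1 c2@5 c3@8, authorship 1...2..3
After op 2 (insert('w')): buffer="twnhctwlrtw" (len 11), cursors c1@2 c2@7 c3@11, authorship 11...22..33
After op 3 (add_cursor(4)): buffer="twnhctwlrtw" (len 11), cursors c1@2 c4@4 c2@7 c3@11, authorship 11...22..33
After op 4 (insert('u')): buffer="twunhuctwulrtwu" (len 15), cursors c1@3 c4@6 c2@10 c3@15, authorship 111..4.222..333
Authorship (.=original, N=cursor N): 1 1 1 . . 4 . 2 2 2 . . 3 3 3
Index 13: author = 3

Answer: cursor 3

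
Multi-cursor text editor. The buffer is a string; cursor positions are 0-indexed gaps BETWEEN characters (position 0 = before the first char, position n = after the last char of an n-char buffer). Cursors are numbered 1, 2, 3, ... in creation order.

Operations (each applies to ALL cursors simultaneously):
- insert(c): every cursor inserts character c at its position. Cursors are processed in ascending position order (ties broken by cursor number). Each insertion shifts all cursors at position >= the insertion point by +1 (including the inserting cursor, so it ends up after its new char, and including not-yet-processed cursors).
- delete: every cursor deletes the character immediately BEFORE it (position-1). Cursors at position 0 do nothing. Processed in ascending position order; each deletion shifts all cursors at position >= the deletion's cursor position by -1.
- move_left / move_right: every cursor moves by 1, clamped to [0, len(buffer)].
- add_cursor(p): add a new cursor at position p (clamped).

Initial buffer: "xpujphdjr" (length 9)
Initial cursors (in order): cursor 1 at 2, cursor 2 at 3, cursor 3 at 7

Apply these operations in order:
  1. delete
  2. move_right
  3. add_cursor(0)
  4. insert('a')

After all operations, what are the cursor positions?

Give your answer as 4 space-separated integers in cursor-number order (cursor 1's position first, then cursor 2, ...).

After op 1 (delete): buffer="xjphjr" (len 6), cursors c1@1 c2@1 c3@4, authorship ......
After op 2 (move_right): buffer="xjphjr" (len 6), cursors c1@2 c2@2 c3@5, authorship ......
After op 3 (add_cursor(0)): buffer="xjphjr" (len 6), cursors c4@0 c1@2 c2@2 c3@5, authorship ......
After op 4 (insert('a')): buffer="axjaaphjar" (len 10), cursors c4@1 c1@5 c2@5 c3@9, authorship 4..12...3.

Answer: 5 5 9 1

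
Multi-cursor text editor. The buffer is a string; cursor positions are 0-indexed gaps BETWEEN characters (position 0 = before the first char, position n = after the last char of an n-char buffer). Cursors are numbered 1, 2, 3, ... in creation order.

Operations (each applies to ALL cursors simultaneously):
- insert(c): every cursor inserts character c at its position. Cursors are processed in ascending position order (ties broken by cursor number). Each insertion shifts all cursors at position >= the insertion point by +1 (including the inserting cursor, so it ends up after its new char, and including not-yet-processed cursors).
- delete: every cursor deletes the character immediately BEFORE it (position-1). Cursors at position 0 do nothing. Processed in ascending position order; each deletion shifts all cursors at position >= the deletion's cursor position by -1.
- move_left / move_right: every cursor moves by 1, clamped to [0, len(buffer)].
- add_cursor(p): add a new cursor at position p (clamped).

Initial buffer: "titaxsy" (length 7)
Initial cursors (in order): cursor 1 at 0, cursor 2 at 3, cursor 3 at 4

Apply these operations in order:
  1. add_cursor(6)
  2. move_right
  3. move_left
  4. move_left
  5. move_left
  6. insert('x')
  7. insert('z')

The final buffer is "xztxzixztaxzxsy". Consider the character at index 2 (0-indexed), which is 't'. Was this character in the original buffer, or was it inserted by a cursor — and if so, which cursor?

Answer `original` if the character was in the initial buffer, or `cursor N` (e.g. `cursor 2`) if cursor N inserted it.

Answer: original

Derivation:
After op 1 (add_cursor(6)): buffer="titaxsy" (len 7), cursors c1@0 c2@3 c3@4 c4@6, authorship .......
After op 2 (move_right): buffer="titaxsy" (len 7), cursors c1@1 c2@4 c3@5 c4@7, authorship .......
After op 3 (move_left): buffer="titaxsy" (len 7), cursors c1@0 c2@3 c3@4 c4@6, authorship .......
After op 4 (move_left): buffer="titaxsy" (len 7), cursors c1@0 c2@2 c3@3 c4@5, authorship .......
After op 5 (move_left): buffer="titaxsy" (len 7), cursors c1@0 c2@1 c3@2 c4@4, authorship .......
After op 6 (insert('x')): buffer="xtxixtaxxsy" (len 11), cursors c1@1 c2@3 c3@5 c4@8, authorship 1.2.3..4...
After op 7 (insert('z')): buffer="xztxzixztaxzxsy" (len 15), cursors c1@2 c2@5 c3@8 c4@12, authorship 11.22.33..44...
Authorship (.=original, N=cursor N): 1 1 . 2 2 . 3 3 . . 4 4 . . .
Index 2: author = original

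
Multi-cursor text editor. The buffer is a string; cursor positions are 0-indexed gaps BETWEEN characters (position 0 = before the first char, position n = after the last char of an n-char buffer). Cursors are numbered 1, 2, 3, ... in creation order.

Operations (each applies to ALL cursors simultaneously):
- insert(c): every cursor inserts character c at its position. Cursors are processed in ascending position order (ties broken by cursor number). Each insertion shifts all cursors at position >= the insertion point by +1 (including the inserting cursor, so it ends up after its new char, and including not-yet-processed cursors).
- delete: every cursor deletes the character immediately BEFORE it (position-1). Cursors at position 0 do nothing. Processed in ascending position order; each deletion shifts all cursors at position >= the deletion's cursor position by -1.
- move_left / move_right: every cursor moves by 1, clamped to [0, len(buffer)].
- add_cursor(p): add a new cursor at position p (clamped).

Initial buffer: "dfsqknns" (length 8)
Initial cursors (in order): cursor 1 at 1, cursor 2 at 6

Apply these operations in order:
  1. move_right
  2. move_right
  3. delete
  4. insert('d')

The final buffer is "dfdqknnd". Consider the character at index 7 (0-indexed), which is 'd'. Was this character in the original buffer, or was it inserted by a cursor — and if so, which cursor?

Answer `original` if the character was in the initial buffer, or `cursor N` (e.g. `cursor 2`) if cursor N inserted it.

After op 1 (move_right): buffer="dfsqknns" (len 8), cursors c1@2 c2@7, authorship ........
After op 2 (move_right): buffer="dfsqknns" (len 8), cursors c1@3 c2@8, authorship ........
After op 3 (delete): buffer="dfqknn" (len 6), cursors c1@2 c2@6, authorship ......
After op 4 (insert('d')): buffer="dfdqknnd" (len 8), cursors c1@3 c2@8, authorship ..1....2
Authorship (.=original, N=cursor N): . . 1 . . . . 2
Index 7: author = 2

Answer: cursor 2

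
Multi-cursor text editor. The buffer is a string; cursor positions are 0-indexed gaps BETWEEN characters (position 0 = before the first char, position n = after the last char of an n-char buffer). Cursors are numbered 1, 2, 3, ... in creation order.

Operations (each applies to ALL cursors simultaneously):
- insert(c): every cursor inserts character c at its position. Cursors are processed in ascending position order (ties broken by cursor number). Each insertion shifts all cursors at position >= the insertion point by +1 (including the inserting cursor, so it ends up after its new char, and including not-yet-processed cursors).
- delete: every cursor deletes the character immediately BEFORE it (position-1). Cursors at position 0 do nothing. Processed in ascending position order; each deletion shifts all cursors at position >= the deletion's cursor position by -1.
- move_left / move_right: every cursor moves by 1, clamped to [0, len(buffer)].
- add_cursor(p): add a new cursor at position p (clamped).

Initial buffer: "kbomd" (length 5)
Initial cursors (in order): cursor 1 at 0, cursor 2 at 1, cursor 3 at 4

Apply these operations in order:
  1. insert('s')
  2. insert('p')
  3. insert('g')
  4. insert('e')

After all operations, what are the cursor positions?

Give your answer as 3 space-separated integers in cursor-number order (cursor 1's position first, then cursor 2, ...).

After op 1 (insert('s')): buffer="sksbomsd" (len 8), cursors c1@1 c2@3 c3@7, authorship 1.2...3.
After op 2 (insert('p')): buffer="spkspbomspd" (len 11), cursors c1@2 c2@5 c3@10, authorship 11.22...33.
After op 3 (insert('g')): buffer="spgkspgbomspgd" (len 14), cursors c1@3 c2@7 c3@13, authorship 111.222...333.
After op 4 (insert('e')): buffer="spgekspgebomspged" (len 17), cursors c1@4 c2@9 c3@16, authorship 1111.2222...3333.

Answer: 4 9 16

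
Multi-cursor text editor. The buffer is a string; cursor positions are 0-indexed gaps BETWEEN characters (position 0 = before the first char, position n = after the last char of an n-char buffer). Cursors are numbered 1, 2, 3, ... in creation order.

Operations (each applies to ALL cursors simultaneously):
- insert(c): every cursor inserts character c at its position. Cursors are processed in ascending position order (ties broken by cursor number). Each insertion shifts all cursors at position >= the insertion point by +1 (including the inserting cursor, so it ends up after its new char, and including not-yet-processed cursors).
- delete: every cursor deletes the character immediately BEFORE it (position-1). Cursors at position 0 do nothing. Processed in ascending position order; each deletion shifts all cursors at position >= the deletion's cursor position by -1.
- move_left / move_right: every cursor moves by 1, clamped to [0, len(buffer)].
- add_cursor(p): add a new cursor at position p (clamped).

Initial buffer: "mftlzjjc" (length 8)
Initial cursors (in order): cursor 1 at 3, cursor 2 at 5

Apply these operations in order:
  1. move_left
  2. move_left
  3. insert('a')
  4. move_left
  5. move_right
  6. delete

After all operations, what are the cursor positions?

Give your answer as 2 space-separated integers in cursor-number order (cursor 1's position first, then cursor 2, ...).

Answer: 1 3

Derivation:
After op 1 (move_left): buffer="mftlzjjc" (len 8), cursors c1@2 c2@4, authorship ........
After op 2 (move_left): buffer="mftlzjjc" (len 8), cursors c1@1 c2@3, authorship ........
After op 3 (insert('a')): buffer="maftalzjjc" (len 10), cursors c1@2 c2@5, authorship .1..2.....
After op 4 (move_left): buffer="maftalzjjc" (len 10), cursors c1@1 c2@4, authorship .1..2.....
After op 5 (move_right): buffer="maftalzjjc" (len 10), cursors c1@2 c2@5, authorship .1..2.....
After op 6 (delete): buffer="mftlzjjc" (len 8), cursors c1@1 c2@3, authorship ........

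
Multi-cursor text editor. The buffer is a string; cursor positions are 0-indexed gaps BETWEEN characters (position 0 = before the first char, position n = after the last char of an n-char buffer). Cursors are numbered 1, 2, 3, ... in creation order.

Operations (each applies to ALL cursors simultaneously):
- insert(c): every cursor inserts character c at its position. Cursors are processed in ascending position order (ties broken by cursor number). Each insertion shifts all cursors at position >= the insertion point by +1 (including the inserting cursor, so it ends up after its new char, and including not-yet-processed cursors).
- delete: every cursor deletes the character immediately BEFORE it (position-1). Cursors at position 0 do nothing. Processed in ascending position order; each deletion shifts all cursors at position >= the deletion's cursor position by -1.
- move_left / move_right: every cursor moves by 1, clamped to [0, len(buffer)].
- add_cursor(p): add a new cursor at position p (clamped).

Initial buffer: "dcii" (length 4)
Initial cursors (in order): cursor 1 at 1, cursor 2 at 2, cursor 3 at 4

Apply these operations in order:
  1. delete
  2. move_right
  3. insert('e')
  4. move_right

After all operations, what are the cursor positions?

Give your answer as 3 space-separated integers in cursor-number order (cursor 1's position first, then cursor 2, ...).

After op 1 (delete): buffer="i" (len 1), cursors c1@0 c2@0 c3@1, authorship .
After op 2 (move_right): buffer="i" (len 1), cursors c1@1 c2@1 c3@1, authorship .
After op 3 (insert('e')): buffer="ieee" (len 4), cursors c1@4 c2@4 c3@4, authorship .123
After op 4 (move_right): buffer="ieee" (len 4), cursors c1@4 c2@4 c3@4, authorship .123

Answer: 4 4 4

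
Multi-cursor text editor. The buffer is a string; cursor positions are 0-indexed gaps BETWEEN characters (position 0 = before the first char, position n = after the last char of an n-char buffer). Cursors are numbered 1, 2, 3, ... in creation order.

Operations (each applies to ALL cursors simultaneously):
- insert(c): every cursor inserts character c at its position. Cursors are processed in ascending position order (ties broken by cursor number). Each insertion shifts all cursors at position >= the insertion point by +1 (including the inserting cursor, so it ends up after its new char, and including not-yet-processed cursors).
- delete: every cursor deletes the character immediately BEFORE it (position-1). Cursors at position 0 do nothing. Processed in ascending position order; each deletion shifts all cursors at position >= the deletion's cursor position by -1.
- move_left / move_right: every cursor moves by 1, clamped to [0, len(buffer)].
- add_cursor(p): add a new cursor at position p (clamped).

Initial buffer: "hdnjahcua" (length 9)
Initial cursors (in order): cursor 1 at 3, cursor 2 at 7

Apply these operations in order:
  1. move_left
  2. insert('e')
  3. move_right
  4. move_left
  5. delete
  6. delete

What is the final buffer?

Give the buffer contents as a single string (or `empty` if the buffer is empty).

Answer: hnjacua

Derivation:
After op 1 (move_left): buffer="hdnjahcua" (len 9), cursors c1@2 c2@6, authorship .........
After op 2 (insert('e')): buffer="hdenjahecua" (len 11), cursors c1@3 c2@8, authorship ..1....2...
After op 3 (move_right): buffer="hdenjahecua" (len 11), cursors c1@4 c2@9, authorship ..1....2...
After op 4 (move_left): buffer="hdenjahecua" (len 11), cursors c1@3 c2@8, authorship ..1....2...
After op 5 (delete): buffer="hdnjahcua" (len 9), cursors c1@2 c2@6, authorship .........
After op 6 (delete): buffer="hnjacua" (len 7), cursors c1@1 c2@4, authorship .......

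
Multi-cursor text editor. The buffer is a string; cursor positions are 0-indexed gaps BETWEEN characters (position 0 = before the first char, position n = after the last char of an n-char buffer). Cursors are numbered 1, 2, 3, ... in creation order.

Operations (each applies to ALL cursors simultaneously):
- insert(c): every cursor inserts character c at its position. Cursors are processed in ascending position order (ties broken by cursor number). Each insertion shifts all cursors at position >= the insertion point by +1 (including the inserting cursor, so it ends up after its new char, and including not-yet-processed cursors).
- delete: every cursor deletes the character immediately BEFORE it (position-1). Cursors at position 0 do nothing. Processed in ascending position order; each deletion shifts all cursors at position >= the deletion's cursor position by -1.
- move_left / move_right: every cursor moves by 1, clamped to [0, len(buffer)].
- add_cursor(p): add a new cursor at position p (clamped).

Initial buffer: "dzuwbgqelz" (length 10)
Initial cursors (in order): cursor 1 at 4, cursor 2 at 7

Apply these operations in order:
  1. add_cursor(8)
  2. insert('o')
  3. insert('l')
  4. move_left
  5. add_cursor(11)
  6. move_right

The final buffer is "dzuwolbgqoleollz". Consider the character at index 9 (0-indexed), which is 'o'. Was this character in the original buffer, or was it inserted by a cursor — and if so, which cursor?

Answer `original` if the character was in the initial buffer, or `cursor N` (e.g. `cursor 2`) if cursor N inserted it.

Answer: cursor 2

Derivation:
After op 1 (add_cursor(8)): buffer="dzuwbgqelz" (len 10), cursors c1@4 c2@7 c3@8, authorship ..........
After op 2 (insert('o')): buffer="dzuwobgqoeolz" (len 13), cursors c1@5 c2@9 c3@11, authorship ....1...2.3..
After op 3 (insert('l')): buffer="dzuwolbgqoleollz" (len 16), cursors c1@6 c2@11 c3@14, authorship ....11...22.33..
After op 4 (move_left): buffer="dzuwolbgqoleollz" (len 16), cursors c1@5 c2@10 c3@13, authorship ....11...22.33..
After op 5 (add_cursor(11)): buffer="dzuwolbgqoleollz" (len 16), cursors c1@5 c2@10 c4@11 c3@13, authorship ....11...22.33..
After op 6 (move_right): buffer="dzuwolbgqoleollz" (len 16), cursors c1@6 c2@11 c4@12 c3@14, authorship ....11...22.33..
Authorship (.=original, N=cursor N): . . . . 1 1 . . . 2 2 . 3 3 . .
Index 9: author = 2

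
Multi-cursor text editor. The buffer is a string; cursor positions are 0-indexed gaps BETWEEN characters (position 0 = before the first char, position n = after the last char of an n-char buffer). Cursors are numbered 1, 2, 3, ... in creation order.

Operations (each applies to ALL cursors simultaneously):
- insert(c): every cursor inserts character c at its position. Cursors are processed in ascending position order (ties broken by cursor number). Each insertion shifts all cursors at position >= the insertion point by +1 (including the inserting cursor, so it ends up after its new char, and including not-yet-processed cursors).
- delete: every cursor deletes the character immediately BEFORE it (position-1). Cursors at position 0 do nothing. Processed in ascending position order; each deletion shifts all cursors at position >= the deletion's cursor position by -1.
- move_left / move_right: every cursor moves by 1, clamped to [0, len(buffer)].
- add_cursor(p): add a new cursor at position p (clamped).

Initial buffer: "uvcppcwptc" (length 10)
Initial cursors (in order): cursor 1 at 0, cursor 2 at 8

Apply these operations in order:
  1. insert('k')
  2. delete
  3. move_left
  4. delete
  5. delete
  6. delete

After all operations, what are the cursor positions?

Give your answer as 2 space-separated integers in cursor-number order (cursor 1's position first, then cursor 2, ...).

After op 1 (insert('k')): buffer="kuvcppcwpktc" (len 12), cursors c1@1 c2@10, authorship 1........2..
After op 2 (delete): buffer="uvcppcwptc" (len 10), cursors c1@0 c2@8, authorship ..........
After op 3 (move_left): buffer="uvcppcwptc" (len 10), cursors c1@0 c2@7, authorship ..........
After op 4 (delete): buffer="uvcppcptc" (len 9), cursors c1@0 c2@6, authorship .........
After op 5 (delete): buffer="uvcppptc" (len 8), cursors c1@0 c2@5, authorship ........
After op 6 (delete): buffer="uvcpptc" (len 7), cursors c1@0 c2@4, authorship .......

Answer: 0 4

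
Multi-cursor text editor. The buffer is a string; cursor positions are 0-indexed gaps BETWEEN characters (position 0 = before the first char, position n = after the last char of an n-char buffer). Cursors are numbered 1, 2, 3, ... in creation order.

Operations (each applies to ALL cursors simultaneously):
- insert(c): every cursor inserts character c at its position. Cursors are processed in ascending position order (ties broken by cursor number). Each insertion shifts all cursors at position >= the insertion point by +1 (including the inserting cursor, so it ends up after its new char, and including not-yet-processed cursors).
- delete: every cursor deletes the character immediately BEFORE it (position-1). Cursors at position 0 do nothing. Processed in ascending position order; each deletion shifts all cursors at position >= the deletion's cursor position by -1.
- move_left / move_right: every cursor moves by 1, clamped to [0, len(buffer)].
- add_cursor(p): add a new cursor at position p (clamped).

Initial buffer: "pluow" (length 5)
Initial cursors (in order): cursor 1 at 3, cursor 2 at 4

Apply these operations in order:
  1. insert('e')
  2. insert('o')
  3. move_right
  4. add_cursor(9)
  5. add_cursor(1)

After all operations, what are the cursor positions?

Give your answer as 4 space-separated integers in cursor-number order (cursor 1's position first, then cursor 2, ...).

After op 1 (insert('e')): buffer="plueoew" (len 7), cursors c1@4 c2@6, authorship ...1.2.
After op 2 (insert('o')): buffer="plueooeow" (len 9), cursors c1@5 c2@8, authorship ...11.22.
After op 3 (move_right): buffer="plueooeow" (len 9), cursors c1@6 c2@9, authorship ...11.22.
After op 4 (add_cursor(9)): buffer="plueooeow" (len 9), cursors c1@6 c2@9 c3@9, authorship ...11.22.
After op 5 (add_cursor(1)): buffer="plueooeow" (len 9), cursors c4@1 c1@6 c2@9 c3@9, authorship ...11.22.

Answer: 6 9 9 1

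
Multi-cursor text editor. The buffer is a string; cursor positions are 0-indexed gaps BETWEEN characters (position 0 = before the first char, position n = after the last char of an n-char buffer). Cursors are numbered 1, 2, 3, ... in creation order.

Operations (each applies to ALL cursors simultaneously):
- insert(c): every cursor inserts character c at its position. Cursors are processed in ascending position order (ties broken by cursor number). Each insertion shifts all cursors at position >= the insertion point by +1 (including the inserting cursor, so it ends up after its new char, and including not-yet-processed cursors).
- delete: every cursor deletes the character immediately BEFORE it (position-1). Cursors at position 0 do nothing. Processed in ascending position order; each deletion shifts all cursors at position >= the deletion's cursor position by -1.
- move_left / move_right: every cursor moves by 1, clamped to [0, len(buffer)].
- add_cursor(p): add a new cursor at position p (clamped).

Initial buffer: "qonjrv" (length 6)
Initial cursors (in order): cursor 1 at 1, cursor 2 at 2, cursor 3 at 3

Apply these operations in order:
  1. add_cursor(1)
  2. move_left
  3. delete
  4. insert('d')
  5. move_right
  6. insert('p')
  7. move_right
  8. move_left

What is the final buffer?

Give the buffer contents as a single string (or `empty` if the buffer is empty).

Answer: ddddnppppjrv

Derivation:
After op 1 (add_cursor(1)): buffer="qonjrv" (len 6), cursors c1@1 c4@1 c2@2 c3@3, authorship ......
After op 2 (move_left): buffer="qonjrv" (len 6), cursors c1@0 c4@0 c2@1 c3@2, authorship ......
After op 3 (delete): buffer="njrv" (len 4), cursors c1@0 c2@0 c3@0 c4@0, authorship ....
After op 4 (insert('d')): buffer="ddddnjrv" (len 8), cursors c1@4 c2@4 c3@4 c4@4, authorship 1234....
After op 5 (move_right): buffer="ddddnjrv" (len 8), cursors c1@5 c2@5 c3@5 c4@5, authorship 1234....
After op 6 (insert('p')): buffer="ddddnppppjrv" (len 12), cursors c1@9 c2@9 c3@9 c4@9, authorship 1234.1234...
After op 7 (move_right): buffer="ddddnppppjrv" (len 12), cursors c1@10 c2@10 c3@10 c4@10, authorship 1234.1234...
After op 8 (move_left): buffer="ddddnppppjrv" (len 12), cursors c1@9 c2@9 c3@9 c4@9, authorship 1234.1234...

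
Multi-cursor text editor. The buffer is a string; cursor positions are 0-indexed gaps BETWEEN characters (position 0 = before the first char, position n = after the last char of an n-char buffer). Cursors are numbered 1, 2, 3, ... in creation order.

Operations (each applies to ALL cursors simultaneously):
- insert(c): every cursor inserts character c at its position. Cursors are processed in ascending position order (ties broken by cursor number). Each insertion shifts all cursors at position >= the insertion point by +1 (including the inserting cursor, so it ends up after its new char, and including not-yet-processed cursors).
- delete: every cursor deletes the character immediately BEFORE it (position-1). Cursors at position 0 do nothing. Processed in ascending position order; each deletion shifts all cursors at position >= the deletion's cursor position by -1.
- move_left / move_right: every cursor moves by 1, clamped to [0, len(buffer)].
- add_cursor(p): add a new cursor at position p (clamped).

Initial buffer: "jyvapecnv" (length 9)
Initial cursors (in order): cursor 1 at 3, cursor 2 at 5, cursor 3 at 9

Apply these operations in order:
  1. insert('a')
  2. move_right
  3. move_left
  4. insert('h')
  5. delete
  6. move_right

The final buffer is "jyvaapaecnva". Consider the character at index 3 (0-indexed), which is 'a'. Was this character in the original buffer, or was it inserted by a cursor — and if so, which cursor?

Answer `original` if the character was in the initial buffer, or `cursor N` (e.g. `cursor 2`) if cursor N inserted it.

Answer: cursor 1

Derivation:
After op 1 (insert('a')): buffer="jyvaapaecnva" (len 12), cursors c1@4 c2@7 c3@12, authorship ...1..2....3
After op 2 (move_right): buffer="jyvaapaecnva" (len 12), cursors c1@5 c2@8 c3@12, authorship ...1..2....3
After op 3 (move_left): buffer="jyvaapaecnva" (len 12), cursors c1@4 c2@7 c3@11, authorship ...1..2....3
After op 4 (insert('h')): buffer="jyvahapahecnvha" (len 15), cursors c1@5 c2@9 c3@14, authorship ...11..22....33
After op 5 (delete): buffer="jyvaapaecnva" (len 12), cursors c1@4 c2@7 c3@11, authorship ...1..2....3
After op 6 (move_right): buffer="jyvaapaecnva" (len 12), cursors c1@5 c2@8 c3@12, authorship ...1..2....3
Authorship (.=original, N=cursor N): . . . 1 . . 2 . . . . 3
Index 3: author = 1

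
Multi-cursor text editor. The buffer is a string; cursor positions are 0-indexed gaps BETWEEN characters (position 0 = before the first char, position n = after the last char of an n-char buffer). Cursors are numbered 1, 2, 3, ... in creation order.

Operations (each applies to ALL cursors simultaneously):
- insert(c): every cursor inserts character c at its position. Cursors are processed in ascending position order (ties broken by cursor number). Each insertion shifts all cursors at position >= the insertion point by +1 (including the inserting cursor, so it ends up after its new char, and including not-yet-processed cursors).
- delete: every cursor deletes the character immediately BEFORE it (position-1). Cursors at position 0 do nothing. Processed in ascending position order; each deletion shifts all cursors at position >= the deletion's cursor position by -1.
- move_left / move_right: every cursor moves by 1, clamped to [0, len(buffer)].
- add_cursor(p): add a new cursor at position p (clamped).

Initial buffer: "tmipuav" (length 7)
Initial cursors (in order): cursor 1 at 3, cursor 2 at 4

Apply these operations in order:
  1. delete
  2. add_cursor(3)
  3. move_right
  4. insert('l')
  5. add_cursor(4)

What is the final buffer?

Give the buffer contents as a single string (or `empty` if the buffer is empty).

After op 1 (delete): buffer="tmuav" (len 5), cursors c1@2 c2@2, authorship .....
After op 2 (add_cursor(3)): buffer="tmuav" (len 5), cursors c1@2 c2@2 c3@3, authorship .....
After op 3 (move_right): buffer="tmuav" (len 5), cursors c1@3 c2@3 c3@4, authorship .....
After op 4 (insert('l')): buffer="tmullalv" (len 8), cursors c1@5 c2@5 c3@7, authorship ...12.3.
After op 5 (add_cursor(4)): buffer="tmullalv" (len 8), cursors c4@4 c1@5 c2@5 c3@7, authorship ...12.3.

Answer: tmullalv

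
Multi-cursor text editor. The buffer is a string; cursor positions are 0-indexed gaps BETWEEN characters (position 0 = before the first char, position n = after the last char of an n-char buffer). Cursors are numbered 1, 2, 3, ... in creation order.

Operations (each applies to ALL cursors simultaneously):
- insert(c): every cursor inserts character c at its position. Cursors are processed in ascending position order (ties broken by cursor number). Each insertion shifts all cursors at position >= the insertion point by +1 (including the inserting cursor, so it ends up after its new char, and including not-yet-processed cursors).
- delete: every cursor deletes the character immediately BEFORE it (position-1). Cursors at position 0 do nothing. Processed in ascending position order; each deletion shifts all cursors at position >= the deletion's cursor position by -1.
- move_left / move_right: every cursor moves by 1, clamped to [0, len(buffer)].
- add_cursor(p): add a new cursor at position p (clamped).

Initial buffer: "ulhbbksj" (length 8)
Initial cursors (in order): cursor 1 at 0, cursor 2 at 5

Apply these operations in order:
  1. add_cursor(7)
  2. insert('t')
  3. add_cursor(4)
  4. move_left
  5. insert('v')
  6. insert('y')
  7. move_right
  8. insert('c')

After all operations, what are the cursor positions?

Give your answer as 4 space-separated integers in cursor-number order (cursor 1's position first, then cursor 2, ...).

Answer: 4 16 22 10

Derivation:
After op 1 (add_cursor(7)): buffer="ulhbbksj" (len 8), cursors c1@0 c2@5 c3@7, authorship ........
After op 2 (insert('t')): buffer="tulhbbtkstj" (len 11), cursors c1@1 c2@7 c3@10, authorship 1.....2..3.
After op 3 (add_cursor(4)): buffer="tulhbbtkstj" (len 11), cursors c1@1 c4@4 c2@7 c3@10, authorship 1.....2..3.
After op 4 (move_left): buffer="tulhbbtkstj" (len 11), cursors c1@0 c4@3 c2@6 c3@9, authorship 1.....2..3.
After op 5 (insert('v')): buffer="vtulvhbbvtksvtj" (len 15), cursors c1@1 c4@5 c2@9 c3@13, authorship 11..4...22..33.
After op 6 (insert('y')): buffer="vytulvyhbbvytksvytj" (len 19), cursors c1@2 c4@7 c2@12 c3@17, authorship 111..44...222..333.
After op 7 (move_right): buffer="vytulvyhbbvytksvytj" (len 19), cursors c1@3 c4@8 c2@13 c3@18, authorship 111..44...222..333.
After op 8 (insert('c')): buffer="vytculvyhcbbvytcksvytcj" (len 23), cursors c1@4 c4@10 c2@16 c3@22, authorship 1111..44.4..2222..3333.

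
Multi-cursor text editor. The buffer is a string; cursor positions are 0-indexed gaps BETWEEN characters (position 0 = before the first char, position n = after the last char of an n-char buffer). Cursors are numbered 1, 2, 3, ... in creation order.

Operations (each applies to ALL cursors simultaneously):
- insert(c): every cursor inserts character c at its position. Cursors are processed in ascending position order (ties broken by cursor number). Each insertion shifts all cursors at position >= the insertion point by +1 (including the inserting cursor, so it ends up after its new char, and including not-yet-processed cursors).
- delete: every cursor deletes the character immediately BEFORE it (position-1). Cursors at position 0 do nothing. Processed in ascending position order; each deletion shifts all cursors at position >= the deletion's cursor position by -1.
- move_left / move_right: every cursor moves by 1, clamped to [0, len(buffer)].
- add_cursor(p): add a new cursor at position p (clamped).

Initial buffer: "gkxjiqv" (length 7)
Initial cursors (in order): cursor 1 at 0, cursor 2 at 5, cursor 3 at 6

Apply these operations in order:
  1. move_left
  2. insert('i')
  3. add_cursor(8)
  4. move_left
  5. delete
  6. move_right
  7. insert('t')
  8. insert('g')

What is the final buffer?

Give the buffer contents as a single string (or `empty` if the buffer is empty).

Answer: itggkxitttgggqv

Derivation:
After op 1 (move_left): buffer="gkxjiqv" (len 7), cursors c1@0 c2@4 c3@5, authorship .......
After op 2 (insert('i')): buffer="igkxjiiiqv" (len 10), cursors c1@1 c2@6 c3@8, authorship 1....2.3..
After op 3 (add_cursor(8)): buffer="igkxjiiiqv" (len 10), cursors c1@1 c2@6 c3@8 c4@8, authorship 1....2.3..
After op 4 (move_left): buffer="igkxjiiiqv" (len 10), cursors c1@0 c2@5 c3@7 c4@7, authorship 1....2.3..
After op 5 (delete): buffer="igkxiqv" (len 7), cursors c1@0 c2@4 c3@4 c4@4, authorship 1...3..
After op 6 (move_right): buffer="igkxiqv" (len 7), cursors c1@1 c2@5 c3@5 c4@5, authorship 1...3..
After op 7 (insert('t')): buffer="itgkxitttqv" (len 11), cursors c1@2 c2@9 c3@9 c4@9, authorship 11...3234..
After op 8 (insert('g')): buffer="itggkxitttgggqv" (len 15), cursors c1@3 c2@13 c3@13 c4@13, authorship 111...3234234..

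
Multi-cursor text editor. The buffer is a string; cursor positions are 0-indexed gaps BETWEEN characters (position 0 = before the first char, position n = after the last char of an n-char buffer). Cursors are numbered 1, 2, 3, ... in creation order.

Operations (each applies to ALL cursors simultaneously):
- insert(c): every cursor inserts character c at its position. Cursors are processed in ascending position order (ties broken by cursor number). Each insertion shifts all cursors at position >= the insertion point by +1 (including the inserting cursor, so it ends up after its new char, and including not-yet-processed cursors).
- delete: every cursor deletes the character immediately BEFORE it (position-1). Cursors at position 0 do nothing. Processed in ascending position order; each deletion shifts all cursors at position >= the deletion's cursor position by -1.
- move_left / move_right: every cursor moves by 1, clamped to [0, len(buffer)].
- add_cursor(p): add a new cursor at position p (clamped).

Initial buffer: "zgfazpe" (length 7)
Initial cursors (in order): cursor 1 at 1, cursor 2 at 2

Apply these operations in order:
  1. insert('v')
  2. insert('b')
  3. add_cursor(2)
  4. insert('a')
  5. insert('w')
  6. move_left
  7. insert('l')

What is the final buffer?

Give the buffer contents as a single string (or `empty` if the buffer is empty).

Answer: zvalwbalwgvbalwfazpe

Derivation:
After op 1 (insert('v')): buffer="zvgvfazpe" (len 9), cursors c1@2 c2@4, authorship .1.2.....
After op 2 (insert('b')): buffer="zvbgvbfazpe" (len 11), cursors c1@3 c2@6, authorship .11.22.....
After op 3 (add_cursor(2)): buffer="zvbgvbfazpe" (len 11), cursors c3@2 c1@3 c2@6, authorship .11.22.....
After op 4 (insert('a')): buffer="zvabagvbafazpe" (len 14), cursors c3@3 c1@5 c2@9, authorship .1311.222.....
After op 5 (insert('w')): buffer="zvawbawgvbawfazpe" (len 17), cursors c3@4 c1@7 c2@12, authorship .133111.2222.....
After op 6 (move_left): buffer="zvawbawgvbawfazpe" (len 17), cursors c3@3 c1@6 c2@11, authorship .133111.2222.....
After op 7 (insert('l')): buffer="zvalwbalwgvbalwfazpe" (len 20), cursors c3@4 c1@8 c2@14, authorship .13331111.22222.....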